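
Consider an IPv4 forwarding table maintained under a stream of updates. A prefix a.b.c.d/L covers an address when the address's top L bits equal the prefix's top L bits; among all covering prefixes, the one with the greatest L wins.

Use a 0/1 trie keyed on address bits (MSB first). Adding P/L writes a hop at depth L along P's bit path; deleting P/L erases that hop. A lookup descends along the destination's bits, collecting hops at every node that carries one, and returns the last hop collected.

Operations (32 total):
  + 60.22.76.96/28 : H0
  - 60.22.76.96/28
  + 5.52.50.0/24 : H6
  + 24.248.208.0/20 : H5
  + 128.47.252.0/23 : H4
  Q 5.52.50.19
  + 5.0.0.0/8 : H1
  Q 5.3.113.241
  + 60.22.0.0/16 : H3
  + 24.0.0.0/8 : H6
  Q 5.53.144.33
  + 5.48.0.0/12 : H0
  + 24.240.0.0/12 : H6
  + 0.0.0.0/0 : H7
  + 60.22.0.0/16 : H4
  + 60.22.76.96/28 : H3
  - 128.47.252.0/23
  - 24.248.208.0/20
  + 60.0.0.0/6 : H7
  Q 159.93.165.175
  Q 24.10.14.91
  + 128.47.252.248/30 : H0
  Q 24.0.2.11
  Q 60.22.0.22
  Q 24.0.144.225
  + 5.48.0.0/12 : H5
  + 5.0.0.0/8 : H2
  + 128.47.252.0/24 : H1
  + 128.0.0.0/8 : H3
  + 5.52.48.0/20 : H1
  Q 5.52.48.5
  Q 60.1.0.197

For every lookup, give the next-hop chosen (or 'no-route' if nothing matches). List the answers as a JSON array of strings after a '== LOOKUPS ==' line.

Apply in order:
  add 60.22.76.96/28 -> H0 at depth 28
  - 60.22.76.96/28 clear@28
  add 5.52.50.0/24 -> H6 at depth 24
  add 24.248.208.0/20 -> H5 at depth 20
  add 128.47.252.0/23 -> H4 at depth 23
  Q 5.52.50.19: descend 000001010011010000110010 ; hops seen [H6] ; pick H6
  add 5.0.0.0/8 -> H1 at depth 8
  Q 5.3.113.241: descend 0000010100 ; hops seen [H1] ; pick H1
  add 60.22.0.0/16 -> H3 at depth 16
  add 24.0.0.0/8 -> H6 at depth 8
  Q 5.53.144.33: descend 000001010011010 ; hops seen [H1] ; pick H1
  add 5.48.0.0/12 -> H0 at depth 12
  add 24.240.0.0/12 -> H6 at depth 12
  add 0.0.0.0/0 -> H7 at depth 0
  add 60.22.0.0/16 -> H4 at depth 16
  add 60.22.76.96/28 -> H3 at depth 28
  - 128.47.252.0/23 clear@23
  - 24.248.208.0/20 clear@20
  add 60.0.0.0/6 -> H7 at depth 6
  Q 159.93.165.175: descend 100 ; hops seen [H7] ; pick H7
  Q 24.10.14.91: descend 00011000 ; hops seen [H7,H6] ; pick H6
  add 128.47.252.248/30 -> H0 at depth 30
  Q 24.0.2.11: descend 00011000 ; hops seen [H7,H6] ; pick H6
  Q 60.22.0.22: descend 00111100000101100 ; hops seen [H7,H7,H4] ; pick H4
  Q 24.0.144.225: descend 00011000 ; hops seen [H7,H6] ; pick H6
  add 5.48.0.0/12 -> H5 at depth 12
  add 5.0.0.0/8 -> H2 at depth 8
  add 128.47.252.0/24 -> H1 at depth 24
  add 128.0.0.0/8 -> H3 at depth 8
  add 5.52.48.0/20 -> H1 at depth 20
  Q 5.52.48.5: descend 0000010100110100001100 ; hops seen [H7,H2,H5,H1] ; pick H1
  Q 60.1.0.197: descend 00111100000 ; hops seen [H7,H7] ; pick H7

== LOOKUPS ==
["H6","H1","H1","H7","H6","H6","H4","H6","H1","H7"]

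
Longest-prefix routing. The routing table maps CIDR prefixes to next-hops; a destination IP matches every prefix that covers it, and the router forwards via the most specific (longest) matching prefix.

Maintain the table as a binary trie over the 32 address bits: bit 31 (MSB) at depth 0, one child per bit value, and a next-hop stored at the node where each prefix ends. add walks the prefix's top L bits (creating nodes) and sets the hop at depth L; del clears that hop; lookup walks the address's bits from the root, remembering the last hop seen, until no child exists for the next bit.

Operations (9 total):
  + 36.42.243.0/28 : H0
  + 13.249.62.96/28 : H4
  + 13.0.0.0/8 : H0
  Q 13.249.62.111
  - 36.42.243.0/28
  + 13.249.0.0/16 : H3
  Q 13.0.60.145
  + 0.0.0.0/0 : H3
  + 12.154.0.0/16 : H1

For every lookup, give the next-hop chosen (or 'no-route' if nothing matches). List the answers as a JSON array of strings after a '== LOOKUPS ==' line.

Process each operation:
  + 36.42.243.0/28 (H0) depth=28
  + 13.249.62.96/28 (H4) depth=28
  + 13.0.0.0/8 (H0) depth=8
  ? 13.249.62.111  path d0:-→d1:-→d2:-→d3:-→d4:-→d5:-→d6:-→d7:-→d8:H0→d9:-→d10:-→d11:-→d12:-→d13:-→d14:-→d15:-→d16:-→d17:-→d18:-→d19:-→d20:-→d21:-→d22:-→d23:-→d24:-→d25:-→d26:-→d27:-→d28:H4  best=H4
  del 36.42.243.0/28 (clear depth 28)
  + 13.249.0.0/16 (H3) depth=16
  ? 13.0.60.145  path d0:-→d1:-→d2:-→d3:-→d4:-→d5:-→d6:-→d7:-→d8:H0  best=H0
  + 0.0.0.0/0 (H3) depth=0
  + 12.154.0.0/16 (H1) depth=16

== LOOKUPS ==
["H4","H0"]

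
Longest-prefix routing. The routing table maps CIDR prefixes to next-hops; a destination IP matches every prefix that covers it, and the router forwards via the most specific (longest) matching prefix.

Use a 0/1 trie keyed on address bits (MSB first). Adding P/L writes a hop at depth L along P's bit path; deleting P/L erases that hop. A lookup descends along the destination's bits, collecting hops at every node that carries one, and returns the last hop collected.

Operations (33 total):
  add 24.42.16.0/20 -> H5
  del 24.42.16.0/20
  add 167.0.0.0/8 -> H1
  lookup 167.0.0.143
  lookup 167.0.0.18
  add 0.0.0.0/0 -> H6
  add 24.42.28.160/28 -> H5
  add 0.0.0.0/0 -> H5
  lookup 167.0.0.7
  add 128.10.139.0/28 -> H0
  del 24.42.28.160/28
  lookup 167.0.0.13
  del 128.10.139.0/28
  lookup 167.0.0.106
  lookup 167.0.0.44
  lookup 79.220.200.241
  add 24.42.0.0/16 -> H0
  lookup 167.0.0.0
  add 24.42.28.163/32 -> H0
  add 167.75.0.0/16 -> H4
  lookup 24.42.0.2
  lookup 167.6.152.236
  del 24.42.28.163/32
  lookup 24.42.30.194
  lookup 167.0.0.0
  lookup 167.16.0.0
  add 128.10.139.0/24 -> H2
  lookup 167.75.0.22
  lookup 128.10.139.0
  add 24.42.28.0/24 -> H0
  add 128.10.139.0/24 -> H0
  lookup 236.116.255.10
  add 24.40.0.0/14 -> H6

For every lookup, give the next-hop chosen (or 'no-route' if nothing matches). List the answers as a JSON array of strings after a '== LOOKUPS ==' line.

Process each operation:
  + 24.42.16.0/20 (H5) depth=20
  del 24.42.16.0/20 (clear depth 20)
  + 167.0.0.0/8 (H1) depth=8
  ? 167.0.0.143  path d0:-→d1:-→d2:-→d3:-→d4:-→d5:-→d6:-→d7:-→d8:H1  best=H1
  ? 167.0.0.18  path d0:-→d1:-→d2:-→d3:-→d4:-→d5:-→d6:-→d7:-→d8:H1  best=H1
  + 0.0.0.0/0 (H6) depth=0
  + 24.42.28.160/28 (H5) depth=28
  + 0.0.0.0/0 (H5) depth=0
  ? 167.0.0.7  path d0:H5→d1:-→d2:-→d3:-→d4:-→d5:-→d6:-→d7:-→d8:H1  best=H1
  + 128.10.139.0/28 (H0) depth=28
  del 24.42.28.160/28 (clear depth 28)
  ? 167.0.0.13  path d0:H5→d1:-→d2:-→d3:-→d4:-→d5:-→d6:-→d7:-→d8:H1  best=H1
  del 128.10.139.0/28 (clear depth 28)
  ? 167.0.0.106  path d0:H5→d1:-→d2:-→d3:-→d4:-→d5:-→d6:-→d7:-→d8:H1  best=H1
  ? 167.0.0.44  path d0:H5→d1:-→d2:-→d3:-→d4:-→d5:-→d6:-→d7:-→d8:H1  best=H1
  ? 79.220.200.241  path d0:H5→d1:-  best=H5
  + 24.42.0.0/16 (H0) depth=16
  ? 167.0.0.0  path d0:H5→d1:-→d2:-→d3:-→d4:-→d5:-→d6:-→d7:-→d8:H1  best=H1
  + 24.42.28.163/32 (H0) depth=32
  + 167.75.0.0/16 (H4) depth=16
  ? 24.42.0.2  path d0:H5→d1:-→d2:-→d3:-→d4:-→d5:-→d6:-→d7:-→d8:-→d9:-→d10:-→d11:-→d12:-→d13:-→d14:-→d15:-→d16:H0→d17:-→d18:-→d19:-  best=H0
  ? 167.6.152.236  path d0:H5→d1:-→d2:-→d3:-→d4:-→d5:-→d6:-→d7:-→d8:H1→d9:-  best=H1
  del 24.42.28.163/32 (clear depth 32)
  ? 24.42.30.194  path d0:H5→d1:-→d2:-→d3:-→d4:-→d5:-→d6:-→d7:-→d8:-→d9:-→d10:-→d11:-→d12:-→d13:-→d14:-→d15:-→d16:H0→d17:-→d18:-→d19:-→d20:-→d21:-→d22:-  best=H0
  ? 167.0.0.0  path d0:H5→d1:-→d2:-→d3:-→d4:-→d5:-→d6:-→d7:-→d8:H1→d9:-  best=H1
  ? 167.16.0.0  path d0:H5→d1:-→d2:-→d3:-→d4:-→d5:-→d6:-→d7:-→d8:H1→d9:-  best=H1
  + 128.10.139.0/24 (H2) depth=24
  ? 167.75.0.22  path d0:H5→d1:-→d2:-→d3:-→d4:-→d5:-→d6:-→d7:-→d8:H1→d9:-→d10:-→d11:-→d12:-→d13:-→d14:-→d15:-→d16:H4  best=H4
  ? 128.10.139.0  path d0:H5→d1:-→d2:-→d3:-→d4:-→d5:-→d6:-→d7:-→d8:-→d9:-→d10:-→d11:-→d12:-→d13:-→d14:-→d15:-→d16:-→d17:-→d18:-→d19:-→d20:-→d21:-→d22:-→d23:-→d24:H2→d25:-→d26:-→d27:-→d28:-  best=H2
  + 24.42.28.0/24 (H0) depth=24
  + 128.10.139.0/24 (H0) depth=24
  ? 236.116.255.10  path d0:H5→d1:-  best=H5
  + 24.40.0.0/14 (H6) depth=14

== LOOKUPS ==
["H1","H1","H1","H1","H1","H1","H5","H1","H0","H1","H0","H1","H1","H4","H2","H5"]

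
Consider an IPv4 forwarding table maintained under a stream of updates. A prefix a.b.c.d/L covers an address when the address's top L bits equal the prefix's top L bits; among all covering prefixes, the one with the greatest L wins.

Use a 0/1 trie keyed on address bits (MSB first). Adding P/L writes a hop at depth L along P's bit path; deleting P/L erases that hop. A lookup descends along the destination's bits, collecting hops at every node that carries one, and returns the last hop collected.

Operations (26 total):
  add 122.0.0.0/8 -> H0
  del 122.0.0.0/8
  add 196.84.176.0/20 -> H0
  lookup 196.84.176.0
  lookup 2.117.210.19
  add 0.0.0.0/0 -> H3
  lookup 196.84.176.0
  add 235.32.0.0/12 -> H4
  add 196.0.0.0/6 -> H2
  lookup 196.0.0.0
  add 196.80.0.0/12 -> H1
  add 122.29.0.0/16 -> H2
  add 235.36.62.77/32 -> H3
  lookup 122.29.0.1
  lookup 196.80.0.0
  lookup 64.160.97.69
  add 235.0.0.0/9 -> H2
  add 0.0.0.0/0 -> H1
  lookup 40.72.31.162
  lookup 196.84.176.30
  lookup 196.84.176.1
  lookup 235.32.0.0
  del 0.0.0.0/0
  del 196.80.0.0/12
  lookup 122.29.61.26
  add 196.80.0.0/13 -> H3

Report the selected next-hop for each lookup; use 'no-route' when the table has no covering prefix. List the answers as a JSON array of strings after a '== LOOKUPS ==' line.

Trace:
  add 122.0.0.0/8 -> H0 at depth 8
  del 122.0.0.0/8 (clear depth 8)
  add 196.84.176.0/20 -> H0 at depth 20
  ? 196.84.176.0  path d0:-→d1:-→d2:-→d3:-→d4:-→d5:-→d6:-→d7:-→d8:-→d9:-→d10:-→d11:-→d12:-→d13:-→d14:-→d15:-→d16:-→d17:-→d18:-→d19:-→d20:H0  best=H0
  ? 2.117.210.19  path d0:-→d1:-  best=no-route
  add 0.0.0.0/0 -> H3 at depth 0
  ? 196.84.176.0  path d0:H3→d1:-→d2:-→d3:-→d4:-→d5:-→d6:-→d7:-→d8:-→d9:-→d10:-→d11:-→d12:-→d13:-→d14:-→d15:-→d16:-→d17:-→d18:-→d19:-→d20:H0  best=H0
  add 235.32.0.0/12 -> H4 at depth 12
  add 196.0.0.0/6 -> H2 at depth 6
  ? 196.0.0.0  path d0:H3→d1:-→d2:-→d3:-→d4:-→d5:-→d6:H2→d7:-→d8:-→d9:-  best=H2
  add 196.80.0.0/12 -> H1 at depth 12
  add 122.29.0.0/16 -> H2 at depth 16
  add 235.36.62.77/32 -> H3 at depth 32
  ? 122.29.0.1  path d0:H3→d1:-→d2:-→d3:-→d4:-→d5:-→d6:-→d7:-→d8:-→d9:-→d10:-→d11:-→d12:-→d13:-→d14:-→d15:-→d16:H2  best=H2
  ? 196.80.0.0  path d0:H3→d1:-→d2:-→d3:-→d4:-→d5:-→d6:H2→d7:-→d8:-→d9:-→d10:-→d11:-→d12:H1→d13:-  best=H1
  ? 64.160.97.69  path d0:H3→d1:-→d2:-  best=H3
  add 235.0.0.0/9 -> H2 at depth 9
  add 0.0.0.0/0 -> H1 at depth 0
  ? 40.72.31.162  path d0:H1→d1:-  best=H1
  ? 196.84.176.30  path d0:H1→d1:-→d2:-→d3:-→d4:-→d5:-→d6:H2→d7:-→d8:-→d9:-→d10:-→d11:-→d12:H1→d13:-→d14:-→d15:-→d16:-→d17:-→d18:-→d19:-→d20:H0  best=H0
  ? 196.84.176.1  path d0:H1→d1:-→d2:-→d3:-→d4:-→d5:-→d6:H2→d7:-→d8:-→d9:-→d10:-→d11:-→d12:H1→d13:-→d14:-→d15:-→d16:-→d17:-→d18:-→d19:-→d20:H0  best=H0
  ? 235.32.0.0  path d0:H1→d1:-→d2:-→d3:-→d4:-→d5:-→d6:-→d7:-→d8:-→d9:H2→d10:-→d11:-→d12:H4→d13:-  best=H4
  del 0.0.0.0/0 (clear depth 0)
  del 196.80.0.0/12 (clear depth 12)
  ? 122.29.61.26  path d0:-→d1:-→d2:-→d3:-→d4:-→d5:-→d6:-→d7:-→d8:-→d9:-→d10:-→d11:-→d12:-→d13:-→d14:-→d15:-→d16:H2  best=H2
  add 196.80.0.0/13 -> H3 at depth 13

== LOOKUPS ==
["H0","no-route","H0","H2","H2","H1","H3","H1","H0","H0","H4","H2"]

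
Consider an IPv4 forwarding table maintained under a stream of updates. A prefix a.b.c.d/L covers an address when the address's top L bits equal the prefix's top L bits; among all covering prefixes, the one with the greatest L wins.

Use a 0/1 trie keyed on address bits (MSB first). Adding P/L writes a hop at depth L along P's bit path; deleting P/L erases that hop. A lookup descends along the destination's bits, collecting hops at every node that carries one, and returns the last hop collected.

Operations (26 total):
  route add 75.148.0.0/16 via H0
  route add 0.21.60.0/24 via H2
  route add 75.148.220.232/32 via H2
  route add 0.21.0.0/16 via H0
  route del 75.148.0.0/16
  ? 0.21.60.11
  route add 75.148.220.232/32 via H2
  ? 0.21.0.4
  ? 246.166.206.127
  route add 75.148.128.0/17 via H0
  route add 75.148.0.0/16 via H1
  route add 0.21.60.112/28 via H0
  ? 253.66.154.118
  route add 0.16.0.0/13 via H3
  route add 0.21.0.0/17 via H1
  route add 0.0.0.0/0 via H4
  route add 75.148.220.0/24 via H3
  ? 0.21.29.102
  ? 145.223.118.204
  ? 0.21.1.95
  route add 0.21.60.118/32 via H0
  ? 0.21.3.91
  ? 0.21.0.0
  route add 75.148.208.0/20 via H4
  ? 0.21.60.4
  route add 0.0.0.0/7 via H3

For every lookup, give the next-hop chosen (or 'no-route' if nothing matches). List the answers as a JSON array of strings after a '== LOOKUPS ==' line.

Process each operation:
  add 75.148.0.0/16 -> H0 at depth 16
  add 0.21.60.0/24 -> H2 at depth 24
  add 75.148.220.232/32 -> H2 at depth 32
  add 0.21.0.0/16 -> H0 at depth 16
  - 75.148.0.0/16 clear@16
  lookup 0.21.60.11: bits 000000000001010100111100 walk d0:-→d1:-→d2:-→d3:-→d4:-→d5:-→d6:-→d7:-→d8:-→d9:-→d10:-→d11:-→d12:-→d13:-→d14:-→d15:-→d16:H0→d17:-→d18:-→d19:-→d20:-→d21:-→d22:-→d23:-→d24:H2 -> H2
  add 75.148.220.232/32 -> H2 at depth 32
  lookup 0.21.0.4: bits 000000000001010100 walk d0:-→d1:-→d2:-→d3:-→d4:-→d5:-→d6:-→d7:-→d8:-→d9:-→d10:-→d11:-→d12:-→d13:-→d14:-→d15:-→d16:H0→d17:-→d18:- -> H0
  lookup 246.166.206.127: bits ε walk d0:- -> no-route
  add 75.148.128.0/17 -> H0 at depth 17
  add 75.148.0.0/16 -> H1 at depth 16
  add 0.21.60.112/28 -> H0 at depth 28
  lookup 253.66.154.118: bits ε walk d0:- -> no-route
  add 0.16.0.0/13 -> H3 at depth 13
  add 0.21.0.0/17 -> H1 at depth 17
  add 0.0.0.0/0 -> H4 at depth 0
  add 75.148.220.0/24 -> H3 at depth 24
  lookup 0.21.29.102: bits 000000000001010100 walk d0:H4→d1:-→d2:-→d3:-→d4:-→d5:-→d6:-→d7:-→d8:-→d9:-→d10:-→d11:-→d12:-→d13:H3→d14:-→d15:-→d16:H0→d17:H1→d18:- -> H1
  lookup 145.223.118.204: bits ε walk d0:H4 -> H4
  lookup 0.21.1.95: bits 000000000001010100 walk d0:H4→d1:-→d2:-→d3:-→d4:-→d5:-→d6:-→d7:-→d8:-→d9:-→d10:-→d11:-→d12:-→d13:H3→d14:-→d15:-→d16:H0→d17:H1→d18:- -> H1
  add 0.21.60.118/32 -> H0 at depth 32
  lookup 0.21.3.91: bits 000000000001010100 walk d0:H4→d1:-→d2:-→d3:-→d4:-→d5:-→d6:-→d7:-→d8:-→d9:-→d10:-→d11:-→d12:-→d13:H3→d14:-→d15:-→d16:H0→d17:H1→d18:- -> H1
  lookup 0.21.0.0: bits 000000000001010100 walk d0:H4→d1:-→d2:-→d3:-→d4:-→d5:-→d6:-→d7:-→d8:-→d9:-→d10:-→d11:-→d12:-→d13:H3→d14:-→d15:-→d16:H0→d17:H1→d18:- -> H1
  add 75.148.208.0/20 -> H4 at depth 20
  lookup 0.21.60.4: bits 0000000000010101001111000 walk d0:H4→d1:-→d2:-→d3:-→d4:-→d5:-→d6:-→d7:-→d8:-→d9:-→d10:-→d11:-→d12:-→d13:H3→d14:-→d15:-→d16:H0→d17:H1→d18:-→d19:-→d20:-→d21:-→d22:-→d23:-→d24:H2→d25:- -> H2
  add 0.0.0.0/7 -> H3 at depth 7

== LOOKUPS ==
["H2","H0","no-route","no-route","H1","H4","H1","H1","H1","H2"]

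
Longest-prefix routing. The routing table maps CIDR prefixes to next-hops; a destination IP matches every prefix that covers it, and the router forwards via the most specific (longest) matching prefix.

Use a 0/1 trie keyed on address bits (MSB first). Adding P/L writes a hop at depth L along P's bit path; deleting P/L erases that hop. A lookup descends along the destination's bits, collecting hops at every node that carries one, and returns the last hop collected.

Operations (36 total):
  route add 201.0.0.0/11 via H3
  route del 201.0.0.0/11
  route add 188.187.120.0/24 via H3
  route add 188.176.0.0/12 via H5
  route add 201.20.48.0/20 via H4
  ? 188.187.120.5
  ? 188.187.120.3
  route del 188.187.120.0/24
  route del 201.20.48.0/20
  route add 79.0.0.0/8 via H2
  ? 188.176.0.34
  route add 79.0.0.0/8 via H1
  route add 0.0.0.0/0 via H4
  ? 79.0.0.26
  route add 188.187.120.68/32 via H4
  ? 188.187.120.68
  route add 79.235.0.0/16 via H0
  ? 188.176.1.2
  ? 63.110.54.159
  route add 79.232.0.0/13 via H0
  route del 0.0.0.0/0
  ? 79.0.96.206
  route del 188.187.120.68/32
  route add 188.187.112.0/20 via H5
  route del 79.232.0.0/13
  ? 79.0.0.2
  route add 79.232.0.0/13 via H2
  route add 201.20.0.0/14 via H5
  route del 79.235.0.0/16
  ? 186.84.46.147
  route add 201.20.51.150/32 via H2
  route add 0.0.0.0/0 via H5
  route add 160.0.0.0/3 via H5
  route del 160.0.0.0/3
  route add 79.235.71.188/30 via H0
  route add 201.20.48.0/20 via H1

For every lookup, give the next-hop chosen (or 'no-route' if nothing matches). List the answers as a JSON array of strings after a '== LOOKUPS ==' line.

Process each operation:
  + 201.0.0.0/11 (H3) depth=11
  del 201.0.0.0/11 (clear depth 11)
  + 188.187.120.0/24 (H3) depth=24
  + 188.176.0.0/12 (H5) depth=12
  + 201.20.48.0/20 (H4) depth=20
  Q 188.187.120.5: descend 101111001011101101111000 ; hops seen [H5,H3] ; pick H3
  Q 188.187.120.3: descend 101111001011101101111000 ; hops seen [H5,H3] ; pick H3
  del 188.187.120.0/24 (clear depth 24)
  del 201.20.48.0/20 (clear depth 20)
  + 79.0.0.0/8 (H2) depth=8
  Q 188.176.0.34: descend 101111001011 ; hops seen [H5] ; pick H5
  + 79.0.0.0/8 (H1) depth=8
  + 0.0.0.0/0 (H4) depth=0
  Q 79.0.0.26: descend 01001111 ; hops seen [H4,H1] ; pick H1
  + 188.187.120.68/32 (H4) depth=32
  Q 188.187.120.68: descend 10111100101110110111100001000100 ; hops seen [H4,H5,H4] ; pick H4
  + 79.235.0.0/16 (H0) depth=16
  Q 188.176.1.2: descend 101111001011 ; hops seen [H4,H5] ; pick H5
  Q 63.110.54.159: descend 0 ; hops seen [H4] ; pick H4
  + 79.232.0.0/13 (H0) depth=13
  del 0.0.0.0/0 (clear depth 0)
  Q 79.0.96.206: descend 01001111 ; hops seen [H1] ; pick H1
  del 188.187.120.68/32 (clear depth 32)
  + 188.187.112.0/20 (H5) depth=20
  del 79.232.0.0/13 (clear depth 13)
  Q 79.0.0.2: descend 01001111 ; hops seen [H1] ; pick H1
  + 79.232.0.0/13 (H2) depth=13
  + 201.20.0.0/14 (H5) depth=14
  del 79.235.0.0/16 (clear depth 16)
  Q 186.84.46.147: descend 10111 ; hops seen [∅] ; pick no-route
  + 201.20.51.150/32 (H2) depth=32
  + 0.0.0.0/0 (H5) depth=0
  + 160.0.0.0/3 (H5) depth=3
  del 160.0.0.0/3 (clear depth 3)
  + 79.235.71.188/30 (H0) depth=30
  + 201.20.48.0/20 (H1) depth=20

== LOOKUPS ==
["H3","H3","H5","H1","H4","H5","H4","H1","H1","no-route"]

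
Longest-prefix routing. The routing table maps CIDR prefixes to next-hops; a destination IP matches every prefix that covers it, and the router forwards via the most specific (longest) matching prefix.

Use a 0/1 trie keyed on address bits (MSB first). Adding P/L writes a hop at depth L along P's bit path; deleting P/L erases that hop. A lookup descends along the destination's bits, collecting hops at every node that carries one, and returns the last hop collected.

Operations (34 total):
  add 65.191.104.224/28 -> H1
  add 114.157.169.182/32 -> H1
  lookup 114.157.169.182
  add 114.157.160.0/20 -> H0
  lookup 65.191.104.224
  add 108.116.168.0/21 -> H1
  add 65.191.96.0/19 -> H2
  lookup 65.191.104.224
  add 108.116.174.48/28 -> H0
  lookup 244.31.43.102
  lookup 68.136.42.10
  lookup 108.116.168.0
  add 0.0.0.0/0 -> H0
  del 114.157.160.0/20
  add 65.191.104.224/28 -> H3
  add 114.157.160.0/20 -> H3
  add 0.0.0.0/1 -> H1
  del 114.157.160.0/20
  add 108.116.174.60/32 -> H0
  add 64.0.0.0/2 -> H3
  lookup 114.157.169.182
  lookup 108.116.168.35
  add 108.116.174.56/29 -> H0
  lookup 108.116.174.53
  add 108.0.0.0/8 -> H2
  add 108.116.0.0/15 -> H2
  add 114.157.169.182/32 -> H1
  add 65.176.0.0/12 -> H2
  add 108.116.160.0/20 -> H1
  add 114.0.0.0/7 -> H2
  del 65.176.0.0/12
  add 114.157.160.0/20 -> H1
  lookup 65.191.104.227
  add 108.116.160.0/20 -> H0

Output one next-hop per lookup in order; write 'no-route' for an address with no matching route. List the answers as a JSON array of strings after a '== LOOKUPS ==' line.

Process each operation:
  + 65.191.104.224/28 (H1) depth=28
  + 114.157.169.182/32 (H1) depth=32
  lookup 114.157.169.182: bits 01110010100111011010100110110110 walk d0:-→d1:-→d2:-→d3:-→d4:-→d5:-→d6:-→d7:-→d8:-→d9:-→d10:-→d11:-→d12:-→d13:-→d14:-→d15:-→d16:-→d17:-→d18:-→d19:-→d20:-→d21:-→d22:-→d23:-→d24:-→d25:-→d26:-→d27:-→d28:-→d29:-→d30:-→d31:-→d32:H1 -> H1
  + 114.157.160.0/20 (H0) depth=20
  lookup 65.191.104.224: bits 0100000110111111011010001110 walk d0:-→d1:-→d2:-→d3:-→d4:-→d5:-→d6:-→d7:-→d8:-→d9:-→d10:-→d11:-→d12:-→d13:-→d14:-→d15:-→d16:-→d17:-→d18:-→d19:-→d20:-→d21:-→d22:-→d23:-→d24:-→d25:-→d26:-→d27:-→d28:H1 -> H1
  + 108.116.168.0/21 (H1) depth=21
  + 65.191.96.0/19 (H2) depth=19
  lookup 65.191.104.224: bits 0100000110111111011010001110 walk d0:-→d1:-→d2:-→d3:-→d4:-→d5:-→d6:-→d7:-→d8:-→d9:-→d10:-→d11:-→d12:-→d13:-→d14:-→d15:-→d16:-→d17:-→d18:-→d19:H2→d20:-→d21:-→d22:-→d23:-→d24:-→d25:-→d26:-→d27:-→d28:H1 -> H1
  + 108.116.174.48/28 (H0) depth=28
  lookup 244.31.43.102: bits ε walk d0:- -> no-route
  lookup 68.136.42.10: bits 01000 walk d0:-→d1:-→d2:-→d3:-→d4:-→d5:- -> no-route
  lookup 108.116.168.0: bits 011011000111010010101 walk d0:-→d1:-→d2:-→d3:-→d4:-→d5:-→d6:-→d7:-→d8:-→d9:-→d10:-→d11:-→d12:-→d13:-→d14:-→d15:-→d16:-→d17:-→d18:-→d19:-→d20:-→d21:H1 -> H1
  + 0.0.0.0/0 (H0) depth=0
  del 114.157.160.0/20 (clear depth 20)
  + 65.191.104.224/28 (H3) depth=28
  + 114.157.160.0/20 (H3) depth=20
  + 0.0.0.0/1 (H1) depth=1
  del 114.157.160.0/20 (clear depth 20)
  + 108.116.174.60/32 (H0) depth=32
  + 64.0.0.0/2 (H3) depth=2
  lookup 114.157.169.182: bits 01110010100111011010100110110110 walk d0:H0→d1:H1→d2:H3→d3:-→d4:-→d5:-→d6:-→d7:-→d8:-→d9:-→d10:-→d11:-→d12:-→d13:-→d14:-→d15:-→d16:-→d17:-→d18:-→d19:-→d20:-→d21:-→d22:-→d23:-→d24:-→d25:-→d26:-→d27:-→d28:-→d29:-→d30:-→d31:-→d32:H1 -> H1
  lookup 108.116.168.35: bits 011011000111010010101 walk d0:H0→d1:H1→d2:H3→d3:-→d4:-→d5:-→d6:-→d7:-→d8:-→d9:-→d10:-→d11:-→d12:-→d13:-→d14:-→d15:-→d16:-→d17:-→d18:-→d19:-→d20:-→d21:H1 -> H1
  + 108.116.174.56/29 (H0) depth=29
  lookup 108.116.174.53: bits 0110110001110100101011100011 walk d0:H0→d1:H1→d2:H3→d3:-→d4:-→d5:-→d6:-→d7:-→d8:-→d9:-→d10:-→d11:-→d12:-→d13:-→d14:-→d15:-→d16:-→d17:-→d18:-→d19:-→d20:-→d21:H1→d22:-→d23:-→d24:-→d25:-→d26:-→d27:-→d28:H0 -> H0
  + 108.0.0.0/8 (H2) depth=8
  + 108.116.0.0/15 (H2) depth=15
  + 114.157.169.182/32 (H1) depth=32
  + 65.176.0.0/12 (H2) depth=12
  + 108.116.160.0/20 (H1) depth=20
  + 114.0.0.0/7 (H2) depth=7
  del 65.176.0.0/12 (clear depth 12)
  + 114.157.160.0/20 (H1) depth=20
  lookup 65.191.104.227: bits 0100000110111111011010001110 walk d0:H0→d1:H1→d2:H3→d3:-→d4:-→d5:-→d6:-→d7:-→d8:-→d9:-→d10:-→d11:-→d12:-→d13:-→d14:-→d15:-→d16:-→d17:-→d18:-→d19:H2→d20:-→d21:-→d22:-→d23:-→d24:-→d25:-→d26:-→d27:-→d28:H3 -> H3
  + 108.116.160.0/20 (H0) depth=20

== LOOKUPS ==
["H1","H1","H1","no-route","no-route","H1","H1","H1","H0","H3"]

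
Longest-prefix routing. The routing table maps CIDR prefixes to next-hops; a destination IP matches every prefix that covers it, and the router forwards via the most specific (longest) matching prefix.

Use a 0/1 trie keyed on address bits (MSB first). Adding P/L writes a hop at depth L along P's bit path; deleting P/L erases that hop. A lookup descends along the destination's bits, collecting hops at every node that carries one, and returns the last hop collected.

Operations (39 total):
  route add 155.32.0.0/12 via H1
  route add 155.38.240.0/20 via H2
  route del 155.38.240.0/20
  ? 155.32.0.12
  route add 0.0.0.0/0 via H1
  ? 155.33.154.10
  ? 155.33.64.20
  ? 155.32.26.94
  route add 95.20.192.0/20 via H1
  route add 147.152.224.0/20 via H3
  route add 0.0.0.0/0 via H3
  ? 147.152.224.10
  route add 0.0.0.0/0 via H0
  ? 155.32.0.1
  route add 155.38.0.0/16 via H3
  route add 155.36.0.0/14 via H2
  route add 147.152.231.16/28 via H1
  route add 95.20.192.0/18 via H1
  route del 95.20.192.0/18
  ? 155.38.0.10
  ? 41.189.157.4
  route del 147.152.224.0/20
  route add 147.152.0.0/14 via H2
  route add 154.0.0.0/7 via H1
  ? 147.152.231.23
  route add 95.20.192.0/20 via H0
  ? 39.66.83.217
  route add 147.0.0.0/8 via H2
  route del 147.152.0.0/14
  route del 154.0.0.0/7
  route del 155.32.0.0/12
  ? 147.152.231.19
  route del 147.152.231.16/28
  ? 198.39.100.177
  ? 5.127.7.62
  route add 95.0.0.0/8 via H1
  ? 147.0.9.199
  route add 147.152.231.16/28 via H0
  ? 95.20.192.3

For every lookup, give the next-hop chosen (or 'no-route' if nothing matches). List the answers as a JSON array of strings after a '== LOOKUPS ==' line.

Trace:
  + 155.32.0.0/12 (H1) depth=12
  + 155.38.240.0/20 (H2) depth=20
  - 155.38.240.0/20 clear@20
  ? 155.32.0.12  path d0:-→d1:-→d2:-→d3:-→d4:-→d5:-→d6:-→d7:-→d8:-→d9:-→d10:-→d11:-→d12:H1→d13:-  best=H1
  + 0.0.0.0/0 (H1) depth=0
  ? 155.33.154.10  path d0:H1→d1:-→d2:-→d3:-→d4:-→d5:-→d6:-→d7:-→d8:-→d9:-→d10:-→d11:-→d12:H1→d13:-  best=H1
  ? 155.33.64.20  path d0:H1→d1:-→d2:-→d3:-→d4:-→d5:-→d6:-→d7:-→d8:-→d9:-→d10:-→d11:-→d12:H1→d13:-  best=H1
  ? 155.32.26.94  path d0:H1→d1:-→d2:-→d3:-→d4:-→d5:-→d6:-→d7:-→d8:-→d9:-→d10:-→d11:-→d12:H1→d13:-  best=H1
  + 95.20.192.0/20 (H1) depth=20
  + 147.152.224.0/20 (H3) depth=20
  + 0.0.0.0/0 (H3) depth=0
  ? 147.152.224.10  path d0:H3→d1:-→d2:-→d3:-→d4:-→d5:-→d6:-→d7:-→d8:-→d9:-→d10:-→d11:-→d12:-→d13:-→d14:-→d15:-→d16:-→d17:-→d18:-→d19:-→d20:H3  best=H3
  + 0.0.0.0/0 (H0) depth=0
  ? 155.32.0.1  path d0:H0→d1:-→d2:-→d3:-→d4:-→d5:-→d6:-→d7:-→d8:-→d9:-→d10:-→d11:-→d12:H1→d13:-  best=H1
  + 155.38.0.0/16 (H3) depth=16
  + 155.36.0.0/14 (H2) depth=14
  + 147.152.231.16/28 (H1) depth=28
  + 95.20.192.0/18 (H1) depth=18
  - 95.20.192.0/18 clear@18
  ? 155.38.0.10  path d0:H0→d1:-→d2:-→d3:-→d4:-→d5:-→d6:-→d7:-→d8:-→d9:-→d10:-→d11:-→d12:H1→d13:-→d14:H2→d15:-→d16:H3  best=H3
  ? 41.189.157.4  path d0:H0→d1:-  best=H0
  - 147.152.224.0/20 clear@20
  + 147.152.0.0/14 (H2) depth=14
  + 154.0.0.0/7 (H1) depth=7
  ? 147.152.231.23  path d0:H0→d1:-→d2:-→d3:-→d4:-→d5:-→d6:-→d7:-→d8:-→d9:-→d10:-→d11:-→d12:-→d13:-→d14:H2→d15:-→d16:-→d17:-→d18:-→d19:-→d20:-→d21:-→d22:-→d23:-→d24:-→d25:-→d26:-→d27:-→d28:H1  best=H1
  + 95.20.192.0/20 (H0) depth=20
  ? 39.66.83.217  path d0:H0→d1:-  best=H0
  + 147.0.0.0/8 (H2) depth=8
  - 147.152.0.0/14 clear@14
  - 154.0.0.0/7 clear@7
  - 155.32.0.0/12 clear@12
  ? 147.152.231.19  path d0:H0→d1:-→d2:-→d3:-→d4:-→d5:-→d6:-→d7:-→d8:H2→d9:-→d10:-→d11:-→d12:-→d13:-→d14:-→d15:-→d16:-→d17:-→d18:-→d19:-→d20:-→d21:-→d22:-→d23:-→d24:-→d25:-→d26:-→d27:-→d28:H1  best=H1
  - 147.152.231.16/28 clear@28
  ? 198.39.100.177  path d0:H0→d1:-  best=H0
  ? 5.127.7.62  path d0:H0→d1:-  best=H0
  + 95.0.0.0/8 (H1) depth=8
  ? 147.0.9.199  path d0:H0→d1:-→d2:-→d3:-→d4:-→d5:-→d6:-→d7:-→d8:H2  best=H2
  + 147.152.231.16/28 (H0) depth=28
  ? 95.20.192.3  path d0:H0→d1:-→d2:-→d3:-→d4:-→d5:-→d6:-→d7:-→d8:H1→d9:-→d10:-→d11:-→d12:-→d13:-→d14:-→d15:-→d16:-→d17:-→d18:-→d19:-→d20:H0  best=H0

== LOOKUPS ==
["H1","H1","H1","H1","H3","H1","H3","H0","H1","H0","H1","H0","H0","H2","H0"]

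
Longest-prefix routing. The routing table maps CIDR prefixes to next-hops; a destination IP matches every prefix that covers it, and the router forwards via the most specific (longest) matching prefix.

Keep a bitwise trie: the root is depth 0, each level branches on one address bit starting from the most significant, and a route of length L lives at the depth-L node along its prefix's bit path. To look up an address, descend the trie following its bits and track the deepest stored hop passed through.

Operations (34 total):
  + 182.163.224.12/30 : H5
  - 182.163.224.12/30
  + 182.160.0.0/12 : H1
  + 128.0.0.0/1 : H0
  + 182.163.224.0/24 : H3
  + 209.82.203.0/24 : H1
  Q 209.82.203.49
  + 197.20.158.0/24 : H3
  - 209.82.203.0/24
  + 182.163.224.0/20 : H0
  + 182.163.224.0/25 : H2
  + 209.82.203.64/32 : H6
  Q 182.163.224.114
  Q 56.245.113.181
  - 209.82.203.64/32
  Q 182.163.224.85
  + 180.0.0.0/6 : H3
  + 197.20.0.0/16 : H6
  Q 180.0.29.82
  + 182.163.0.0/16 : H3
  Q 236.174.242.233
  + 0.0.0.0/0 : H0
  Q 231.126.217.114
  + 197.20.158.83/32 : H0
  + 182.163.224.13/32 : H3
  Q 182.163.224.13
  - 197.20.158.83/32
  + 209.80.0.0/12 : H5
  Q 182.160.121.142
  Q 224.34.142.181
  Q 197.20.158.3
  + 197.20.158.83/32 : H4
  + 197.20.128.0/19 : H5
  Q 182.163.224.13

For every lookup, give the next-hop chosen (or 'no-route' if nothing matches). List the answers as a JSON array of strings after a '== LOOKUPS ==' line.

Process each operation:
  add 182.163.224.12/30 -> H5 at depth 30
  - 182.163.224.12/30 clear@30
  add 182.160.0.0/12 -> H1 at depth 12
  add 128.0.0.0/1 -> H0 at depth 1
  add 182.163.224.0/24 -> H3 at depth 24
  add 209.82.203.0/24 -> H1 at depth 24
  ? 209.82.203.49  path d0:-→d1:H0→d2:-→d3:-→d4:-→d5:-→d6:-→d7:-→d8:-→d9:-→d10:-→d11:-→d12:-→d13:-→d14:-→d15:-→d16:-→d17:-→d18:-→d19:-→d20:-→d21:-→d22:-→d23:-→d24:H1  best=H1
  add 197.20.158.0/24 -> H3 at depth 24
  - 209.82.203.0/24 clear@24
  add 182.163.224.0/20 -> H0 at depth 20
  add 182.163.224.0/25 -> H2 at depth 25
  add 209.82.203.64/32 -> H6 at depth 32
  ? 182.163.224.114  path d0:-→d1:H0→d2:-→d3:-→d4:-→d5:-→d6:-→d7:-→d8:-→d9:-→d10:-→d11:-→d12:H1→d13:-→d14:-→d15:-→d16:-→d17:-→d18:-→d19:-→d20:H0→d21:-→d22:-→d23:-→d24:H3→d25:H2  best=H2
  ? 56.245.113.181  path d0:-  best=no-route
  - 209.82.203.64/32 clear@32
  ? 182.163.224.85  path d0:-→d1:H0→d2:-→d3:-→d4:-→d5:-→d6:-→d7:-→d8:-→d9:-→d10:-→d11:-→d12:H1→d13:-→d14:-→d15:-→d16:-→d17:-→d18:-→d19:-→d20:H0→d21:-→d22:-→d23:-→d24:H3→d25:H2  best=H2
  add 180.0.0.0/6 -> H3 at depth 6
  add 197.20.0.0/16 -> H6 at depth 16
  ? 180.0.29.82  path d0:-→d1:H0→d2:-→d3:-→d4:-→d5:-→d6:H3  best=H3
  add 182.163.0.0/16 -> H3 at depth 16
  ? 236.174.242.233  path d0:-→d1:H0→d2:-  best=H0
  add 0.0.0.0/0 -> H0 at depth 0
  ? 231.126.217.114  path d0:H0→d1:H0→d2:-  best=H0
  add 197.20.158.83/32 -> H0 at depth 32
  add 182.163.224.13/32 -> H3 at depth 32
  ? 182.163.224.13  path d0:H0→d1:H0→d2:-→d3:-→d4:-→d5:-→d6:H3→d7:-→d8:-→d9:-→d10:-→d11:-→d12:H1→d13:-→d14:-→d15:-→d16:H3→d17:-→d18:-→d19:-→d20:H0→d21:-→d22:-→d23:-→d24:H3→d25:H2→d26:-→d27:-→d28:-→d29:-→d30:-→d31:-→d32:H3  best=H3
  - 197.20.158.83/32 clear@32
  add 209.80.0.0/12 -> H5 at depth 12
  ? 182.160.121.142  path d0:H0→d1:H0→d2:-→d3:-→d4:-→d5:-→d6:H3→d7:-→d8:-→d9:-→d10:-→d11:-→d12:H1→d13:-→d14:-  best=H1
  ? 224.34.142.181  path d0:H0→d1:H0→d2:-  best=H0
  ? 197.20.158.3  path d0:H0→d1:H0→d2:-→d3:-→d4:-→d5:-→d6:-→d7:-→d8:-→d9:-→d10:-→d11:-→d12:-→d13:-→d14:-→d15:-→d16:H6→d17:-→d18:-→d19:-→d20:-→d21:-→d22:-→d23:-→d24:H3→d25:-  best=H3
  add 197.20.158.83/32 -> H4 at depth 32
  add 197.20.128.0/19 -> H5 at depth 19
  ? 182.163.224.13  path d0:H0→d1:H0→d2:-→d3:-→d4:-→d5:-→d6:H3→d7:-→d8:-→d9:-→d10:-→d11:-→d12:H1→d13:-→d14:-→d15:-→d16:H3→d17:-→d18:-→d19:-→d20:H0→d21:-→d22:-→d23:-→d24:H3→d25:H2→d26:-→d27:-→d28:-→d29:-→d30:-→d31:-→d32:H3  best=H3

== LOOKUPS ==
["H1","H2","no-route","H2","H3","H0","H0","H3","H1","H0","H3","H3"]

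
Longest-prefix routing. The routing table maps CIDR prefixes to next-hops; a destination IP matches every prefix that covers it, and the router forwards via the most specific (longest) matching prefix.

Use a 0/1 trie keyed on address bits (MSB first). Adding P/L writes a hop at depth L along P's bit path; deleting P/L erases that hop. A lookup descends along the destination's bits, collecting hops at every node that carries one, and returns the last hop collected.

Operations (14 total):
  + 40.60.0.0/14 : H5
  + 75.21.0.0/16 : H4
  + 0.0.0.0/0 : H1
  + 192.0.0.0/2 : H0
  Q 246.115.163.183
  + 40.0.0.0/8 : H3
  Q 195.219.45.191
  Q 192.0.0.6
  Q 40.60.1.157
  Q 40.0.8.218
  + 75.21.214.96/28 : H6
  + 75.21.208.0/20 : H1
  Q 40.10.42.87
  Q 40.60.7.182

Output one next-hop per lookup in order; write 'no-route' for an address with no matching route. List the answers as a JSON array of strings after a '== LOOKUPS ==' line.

Apply in order:
  + 40.60.0.0/14 (H5) depth=14
  + 75.21.0.0/16 (H4) depth=16
  + 0.0.0.0/0 (H1) depth=0
  + 192.0.0.0/2 (H0) depth=2
  ? 246.115.163.183  path d0:H1→d1:-→d2:H0  best=H0
  + 40.0.0.0/8 (H3) depth=8
  ? 195.219.45.191  path d0:H1→d1:-→d2:H0  best=H0
  ? 192.0.0.6  path d0:H1→d1:-→d2:H0  best=H0
  ? 40.60.1.157  path d0:H1→d1:-→d2:-→d3:-→d4:-→d5:-→d6:-→d7:-→d8:H3→d9:-→d10:-→d11:-→d12:-→d13:-→d14:H5  best=H5
  ? 40.0.8.218  path d0:H1→d1:-→d2:-→d3:-→d4:-→d5:-→d6:-→d7:-→d8:H3→d9:-→d10:-  best=H3
  + 75.21.214.96/28 (H6) depth=28
  + 75.21.208.0/20 (H1) depth=20
  ? 40.10.42.87  path d0:H1→d1:-→d2:-→d3:-→d4:-→d5:-→d6:-→d7:-→d8:H3→d9:-→d10:-  best=H3
  ? 40.60.7.182  path d0:H1→d1:-→d2:-→d3:-→d4:-→d5:-→d6:-→d7:-→d8:H3→d9:-→d10:-→d11:-→d12:-→d13:-→d14:H5  best=H5

== LOOKUPS ==
["H0","H0","H0","H5","H3","H3","H5"]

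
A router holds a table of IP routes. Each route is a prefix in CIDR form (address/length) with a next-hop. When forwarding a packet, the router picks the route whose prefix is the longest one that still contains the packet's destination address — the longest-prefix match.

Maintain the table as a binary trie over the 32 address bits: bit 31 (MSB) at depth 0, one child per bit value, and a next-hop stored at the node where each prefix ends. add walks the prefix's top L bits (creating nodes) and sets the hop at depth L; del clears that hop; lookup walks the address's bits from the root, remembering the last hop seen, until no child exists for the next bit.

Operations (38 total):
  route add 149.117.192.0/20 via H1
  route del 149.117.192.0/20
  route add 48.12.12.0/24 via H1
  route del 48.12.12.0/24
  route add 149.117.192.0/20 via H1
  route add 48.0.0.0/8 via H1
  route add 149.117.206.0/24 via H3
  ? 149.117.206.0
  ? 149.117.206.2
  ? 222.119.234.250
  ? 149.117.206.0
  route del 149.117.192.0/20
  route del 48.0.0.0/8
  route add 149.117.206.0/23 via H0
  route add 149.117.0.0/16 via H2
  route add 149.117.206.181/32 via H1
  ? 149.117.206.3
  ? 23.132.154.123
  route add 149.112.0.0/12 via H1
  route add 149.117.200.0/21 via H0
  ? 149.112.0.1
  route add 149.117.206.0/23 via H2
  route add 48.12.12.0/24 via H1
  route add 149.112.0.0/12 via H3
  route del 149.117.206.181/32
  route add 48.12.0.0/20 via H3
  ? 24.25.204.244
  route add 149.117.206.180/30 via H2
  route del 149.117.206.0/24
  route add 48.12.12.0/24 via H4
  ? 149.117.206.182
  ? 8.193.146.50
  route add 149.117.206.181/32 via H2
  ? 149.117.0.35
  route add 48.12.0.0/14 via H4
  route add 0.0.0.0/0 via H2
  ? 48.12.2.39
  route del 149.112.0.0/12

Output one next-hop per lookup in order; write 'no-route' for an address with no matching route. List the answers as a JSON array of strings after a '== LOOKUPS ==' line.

Trace:
  add 149.117.192.0/20 -> H1 at depth 20
  del 149.117.192.0/20 (clear depth 20)
  add 48.12.12.0/24 -> H1 at depth 24
  del 48.12.12.0/24 (clear depth 24)
  add 149.117.192.0/20 -> H1 at depth 20
  add 48.0.0.0/8 -> H1 at depth 8
  add 149.117.206.0/24 -> H3 at depth 24
  ? 149.117.206.0  path d0:-→d1:-→d2:-→d3:-→d4:-→d5:-→d6:-→d7:-→d8:-→d9:-→d10:-→d11:-→d12:-→d13:-→d14:-→d15:-→d16:-→d17:-→d18:-→d19:-→d20:H1→d21:-→d22:-→d23:-→d24:H3  best=H3
  ? 149.117.206.2  path d0:-→d1:-→d2:-→d3:-→d4:-→d5:-→d6:-→d7:-→d8:-→d9:-→d10:-→d11:-→d12:-→d13:-→d14:-→d15:-→d16:-→d17:-→d18:-→d19:-→d20:H1→d21:-→d22:-→d23:-→d24:H3  best=H3
  ? 222.119.234.250  path d0:-→d1:-  best=no-route
  ? 149.117.206.0  path d0:-→d1:-→d2:-→d3:-→d4:-→d5:-→d6:-→d7:-→d8:-→d9:-→d10:-→d11:-→d12:-→d13:-→d14:-→d15:-→d16:-→d17:-→d18:-→d19:-→d20:H1→d21:-→d22:-→d23:-→d24:H3  best=H3
  del 149.117.192.0/20 (clear depth 20)
  del 48.0.0.0/8 (clear depth 8)
  add 149.117.206.0/23 -> H0 at depth 23
  add 149.117.0.0/16 -> H2 at depth 16
  add 149.117.206.181/32 -> H1 at depth 32
  ? 149.117.206.3  path d0:-→d1:-→d2:-→d3:-→d4:-→d5:-→d6:-→d7:-→d8:-→d9:-→d10:-→d11:-→d12:-→d13:-→d14:-→d15:-→d16:H2→d17:-→d18:-→d19:-→d20:-→d21:-→d22:-→d23:H0→d24:H3  best=H3
  ? 23.132.154.123  path d0:-→d1:-→d2:-  best=no-route
  add 149.112.0.0/12 -> H1 at depth 12
  add 149.117.200.0/21 -> H0 at depth 21
  ? 149.112.0.1  path d0:-→d1:-→d2:-→d3:-→d4:-→d5:-→d6:-→d7:-→d8:-→d9:-→d10:-→d11:-→d12:H1→d13:-  best=H1
  add 149.117.206.0/23 -> H2 at depth 23
  add 48.12.12.0/24 -> H1 at depth 24
  add 149.112.0.0/12 -> H3 at depth 12
  del 149.117.206.181/32 (clear depth 32)
  add 48.12.0.0/20 -> H3 at depth 20
  ? 24.25.204.244  path d0:-→d1:-→d2:-  best=no-route
  add 149.117.206.180/30 -> H2 at depth 30
  del 149.117.206.0/24 (clear depth 24)
  add 48.12.12.0/24 -> H4 at depth 24
  ? 149.117.206.182  path d0:-→d1:-→d2:-→d3:-→d4:-→d5:-→d6:-→d7:-→d8:-→d9:-→d10:-→d11:-→d12:H3→d13:-→d14:-→d15:-→d16:H2→d17:-→d18:-→d19:-→d20:-→d21:H0→d22:-→d23:H2→d24:-→d25:-→d26:-→d27:-→d28:-→d29:-→d30:H2  best=H2
  ? 8.193.146.50  path d0:-→d1:-→d2:-  best=no-route
  add 149.117.206.181/32 -> H2 at depth 32
  ? 149.117.0.35  path d0:-→d1:-→d2:-→d3:-→d4:-→d5:-→d6:-→d7:-→d8:-→d9:-→d10:-→d11:-→d12:H3→d13:-→d14:-→d15:-→d16:H2  best=H2
  add 48.12.0.0/14 -> H4 at depth 14
  add 0.0.0.0/0 -> H2 at depth 0
  ? 48.12.2.39  path d0:H2→d1:-→d2:-→d3:-→d4:-→d5:-→d6:-→d7:-→d8:-→d9:-→d10:-→d11:-→d12:-→d13:-→d14:H4→d15:-→d16:-→d17:-→d18:-→d19:-→d20:H3  best=H3
  del 149.112.0.0/12 (clear depth 12)

== LOOKUPS ==
["H3","H3","no-route","H3","H3","no-route","H1","no-route","H2","no-route","H2","H3"]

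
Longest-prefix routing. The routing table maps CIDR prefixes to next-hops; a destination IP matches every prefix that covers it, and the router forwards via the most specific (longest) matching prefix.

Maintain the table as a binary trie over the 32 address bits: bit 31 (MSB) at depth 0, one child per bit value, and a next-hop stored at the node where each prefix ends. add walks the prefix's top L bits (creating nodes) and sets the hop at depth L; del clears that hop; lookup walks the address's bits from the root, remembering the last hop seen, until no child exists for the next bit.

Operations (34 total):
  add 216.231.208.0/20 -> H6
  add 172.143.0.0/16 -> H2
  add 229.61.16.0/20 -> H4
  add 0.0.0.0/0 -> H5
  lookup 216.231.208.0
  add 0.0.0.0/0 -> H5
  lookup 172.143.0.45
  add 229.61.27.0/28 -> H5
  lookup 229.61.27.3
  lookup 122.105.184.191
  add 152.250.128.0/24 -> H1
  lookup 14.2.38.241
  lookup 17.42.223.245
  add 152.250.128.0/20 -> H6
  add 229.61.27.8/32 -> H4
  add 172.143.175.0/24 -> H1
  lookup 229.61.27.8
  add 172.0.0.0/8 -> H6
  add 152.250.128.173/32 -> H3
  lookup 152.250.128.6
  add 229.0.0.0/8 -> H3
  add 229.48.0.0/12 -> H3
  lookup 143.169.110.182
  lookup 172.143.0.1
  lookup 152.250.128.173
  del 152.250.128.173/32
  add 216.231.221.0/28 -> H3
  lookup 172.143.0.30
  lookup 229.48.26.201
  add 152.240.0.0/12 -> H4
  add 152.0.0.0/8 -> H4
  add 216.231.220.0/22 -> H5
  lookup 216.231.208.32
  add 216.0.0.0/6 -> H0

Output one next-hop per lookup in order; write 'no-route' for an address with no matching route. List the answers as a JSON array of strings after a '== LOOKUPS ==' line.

Apply in order:
  add 216.231.208.0/20 -> H6 at depth 20
  add 172.143.0.0/16 -> H2 at depth 16
  add 229.61.16.0/20 -> H4 at depth 20
  add 0.0.0.0/0 -> H5 at depth 0
  ? 216.231.208.0  path d0:H5→d1:-→d2:-→d3:-→d4:-→d5:-→d6:-→d7:-→d8:-→d9:-→d10:-→d11:-→d12:-→d13:-→d14:-→d15:-→d16:-→d17:-→d18:-→d19:-→d20:H6  best=H6
  add 0.0.0.0/0 -> H5 at depth 0
  ? 172.143.0.45  path d0:H5→d1:-→d2:-→d3:-→d4:-→d5:-→d6:-→d7:-→d8:-→d9:-→d10:-→d11:-→d12:-→d13:-→d14:-→d15:-→d16:H2  best=H2
  add 229.61.27.0/28 -> H5 at depth 28
  ? 229.61.27.3  path d0:H5→d1:-→d2:-→d3:-→d4:-→d5:-→d6:-→d7:-→d8:-→d9:-→d10:-→d11:-→d12:-→d13:-→d14:-→d15:-→d16:-→d17:-→d18:-→d19:-→d20:H4→d21:-→d22:-→d23:-→d24:-→d25:-→d26:-→d27:-→d28:H5  best=H5
  ? 122.105.184.191  path d0:H5  best=H5
  add 152.250.128.0/24 -> H1 at depth 24
  ? 14.2.38.241  path d0:H5  best=H5
  ? 17.42.223.245  path d0:H5  best=H5
  add 152.250.128.0/20 -> H6 at depth 20
  add 229.61.27.8/32 -> H4 at depth 32
  add 172.143.175.0/24 -> H1 at depth 24
  ? 229.61.27.8  path d0:H5→d1:-→d2:-→d3:-→d4:-→d5:-→d6:-→d7:-→d8:-→d9:-→d10:-→d11:-→d12:-→d13:-→d14:-→d15:-→d16:-→d17:-→d18:-→d19:-→d20:H4→d21:-→d22:-→d23:-→d24:-→d25:-→d26:-→d27:-→d28:H5→d29:-→d30:-→d31:-→d32:H4  best=H4
  add 172.0.0.0/8 -> H6 at depth 8
  add 152.250.128.173/32 -> H3 at depth 32
  ? 152.250.128.6  path d0:H5→d1:-→d2:-→d3:-→d4:-→d5:-→d6:-→d7:-→d8:-→d9:-→d10:-→d11:-→d12:-→d13:-→d14:-→d15:-→d16:-→d17:-→d18:-→d19:-→d20:H6→d21:-→d22:-→d23:-→d24:H1  best=H1
  add 229.0.0.0/8 -> H3 at depth 8
  add 229.48.0.0/12 -> H3 at depth 12
  ? 143.169.110.182  path d0:H5→d1:-→d2:-→d3:-  best=H5
  ? 172.143.0.1  path d0:H5→d1:-→d2:-→d3:-→d4:-→d5:-→d6:-→d7:-→d8:H6→d9:-→d10:-→d11:-→d12:-→d13:-→d14:-→d15:-→d16:H2  best=H2
  ? 152.250.128.173  path d0:H5→d1:-→d2:-→d3:-→d4:-→d5:-→d6:-→d7:-→d8:-→d9:-→d10:-→d11:-→d12:-→d13:-→d14:-→d15:-→d16:-→d17:-→d18:-→d19:-→d20:H6→d21:-→d22:-→d23:-→d24:H1→d25:-→d26:-→d27:-→d28:-→d29:-→d30:-→d31:-→d32:H3  best=H3
  - 152.250.128.173/32 clear@32
  add 216.231.221.0/28 -> H3 at depth 28
  ? 172.143.0.30  path d0:H5→d1:-→d2:-→d3:-→d4:-→d5:-→d6:-→d7:-→d8:H6→d9:-→d10:-→d11:-→d12:-→d13:-→d14:-→d15:-→d16:H2  best=H2
  ? 229.48.26.201  path d0:H5→d1:-→d2:-→d3:-→d4:-→d5:-→d6:-→d7:-→d8:H3→d9:-→d10:-→d11:-→d12:H3  best=H3
  add 152.240.0.0/12 -> H4 at depth 12
  add 152.0.0.0/8 -> H4 at depth 8
  add 216.231.220.0/22 -> H5 at depth 22
  ? 216.231.208.32  path d0:H5→d1:-→d2:-→d3:-→d4:-→d5:-→d6:-→d7:-→d8:-→d9:-→d10:-→d11:-→d12:-→d13:-→d14:-→d15:-→d16:-→d17:-→d18:-→d19:-→d20:H6  best=H6
  add 216.0.0.0/6 -> H0 at depth 6

== LOOKUPS ==
["H6","H2","H5","H5","H5","H5","H4","H1","H5","H2","H3","H2","H3","H6"]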